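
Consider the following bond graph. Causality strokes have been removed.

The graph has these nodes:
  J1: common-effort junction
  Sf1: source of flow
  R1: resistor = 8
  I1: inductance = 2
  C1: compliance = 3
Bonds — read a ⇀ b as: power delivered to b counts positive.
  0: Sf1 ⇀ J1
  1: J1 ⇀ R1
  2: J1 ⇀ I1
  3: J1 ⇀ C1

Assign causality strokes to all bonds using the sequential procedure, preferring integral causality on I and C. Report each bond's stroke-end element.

#0 →Sf1  (Sf1 fixes flow; stroke at Sf1)
#2 →I1  (I1 outputs flow p/I1)
#3 →J1  (prefer integral on C1)
#1 →R1  (0-jn J1 has e-setter on 3)

b0 |Sf1
b1 |R1
b2 |I1
b3 |J1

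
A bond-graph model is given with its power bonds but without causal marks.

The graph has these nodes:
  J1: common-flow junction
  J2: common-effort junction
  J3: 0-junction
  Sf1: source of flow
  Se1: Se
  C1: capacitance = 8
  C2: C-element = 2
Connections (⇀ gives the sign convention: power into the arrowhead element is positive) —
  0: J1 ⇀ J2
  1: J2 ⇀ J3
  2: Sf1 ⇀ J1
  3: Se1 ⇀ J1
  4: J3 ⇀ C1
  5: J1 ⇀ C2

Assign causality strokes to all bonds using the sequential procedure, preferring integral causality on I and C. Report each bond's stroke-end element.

#2 |Sf1  (Sf1: flow source, stroke at near end)
#3 |J1  (Se1 (Se) sets effort on bond)
#0 |J1  (common-f at J1 fixed by 2)
#5 |J1  (J1: bond 2 brought flow, rest push out)
#1 |J2  (only one effort-in slot at J2)
#4 |J3  (J3 needs exactly one e-in)

b0 stroke→J1
b1 stroke→J2
b2 stroke→Sf1
b3 stroke→J1
b4 stroke→J3
b5 stroke→J1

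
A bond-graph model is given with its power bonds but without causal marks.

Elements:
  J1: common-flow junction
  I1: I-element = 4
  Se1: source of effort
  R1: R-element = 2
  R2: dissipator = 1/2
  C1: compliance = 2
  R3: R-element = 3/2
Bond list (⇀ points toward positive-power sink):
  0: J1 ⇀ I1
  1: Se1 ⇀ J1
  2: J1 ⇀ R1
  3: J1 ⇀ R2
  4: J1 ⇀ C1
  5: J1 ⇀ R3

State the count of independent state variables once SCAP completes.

#1 stroke at J1  (Se1: effort source, stroke at far end)
#0 stroke at I1  (I1 integral (f out))
#2 stroke at J1  (1-jn J1 has f-setter on 0)
#3 stroke at J1  (J1 flow already set via bond 0)
#4 stroke at J1  (common-f at J1 fixed by 0)
#5 stroke at J1  (common-f at J1 fixed by 0)

2  (C1, I1 all integral)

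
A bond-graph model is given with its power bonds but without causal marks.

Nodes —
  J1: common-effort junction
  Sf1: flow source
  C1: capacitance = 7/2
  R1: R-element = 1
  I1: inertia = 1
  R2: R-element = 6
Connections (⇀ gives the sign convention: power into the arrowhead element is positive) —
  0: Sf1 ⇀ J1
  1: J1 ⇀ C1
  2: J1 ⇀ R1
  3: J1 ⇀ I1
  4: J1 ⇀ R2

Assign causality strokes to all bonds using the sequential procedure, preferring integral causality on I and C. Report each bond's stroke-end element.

b0 stroke→Sf1
b1 stroke→J1
b2 stroke→R1
b3 stroke→I1
b4 stroke→R2

bond 0 stroke→Sf1  (Sf1: flow source, stroke at near end)
bond 1 stroke→J1  (C1 integral (e out))
bond 2 stroke→R1  (0-jn J1 has e-setter on 1)
bond 3 stroke→I1  (0-jn J1 has e-setter on 1)
bond 4 stroke→R2  (J1: bond 1 brought effort, rest push out)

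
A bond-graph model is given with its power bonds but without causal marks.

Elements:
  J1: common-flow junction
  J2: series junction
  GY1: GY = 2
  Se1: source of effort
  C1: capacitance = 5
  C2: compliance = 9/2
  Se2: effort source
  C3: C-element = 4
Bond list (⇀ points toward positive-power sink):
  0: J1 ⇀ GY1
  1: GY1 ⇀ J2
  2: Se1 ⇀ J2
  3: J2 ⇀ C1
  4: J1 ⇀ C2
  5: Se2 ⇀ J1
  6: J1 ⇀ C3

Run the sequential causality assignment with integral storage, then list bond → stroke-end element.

bond 0 |GY1
bond 1 |GY1
bond 2 |J2
bond 3 |J2
bond 4 |J1
bond 5 |J1
bond 6 |J1

#2 |J2  (Se1 fixes effort; stroke away)
#5 |J1  (Se2 (Se) sets effort on bond)
#3 |J2  (C1: C, integral causality)
#1 |GY1  (J2: last free bond brings flow in)
#0 |GY1  (GY1 both-in/both-out from 1)
#4 |J1  (J1: bond 0 brought flow, rest push out)
#6 |J1  (J1 flow already set via bond 0)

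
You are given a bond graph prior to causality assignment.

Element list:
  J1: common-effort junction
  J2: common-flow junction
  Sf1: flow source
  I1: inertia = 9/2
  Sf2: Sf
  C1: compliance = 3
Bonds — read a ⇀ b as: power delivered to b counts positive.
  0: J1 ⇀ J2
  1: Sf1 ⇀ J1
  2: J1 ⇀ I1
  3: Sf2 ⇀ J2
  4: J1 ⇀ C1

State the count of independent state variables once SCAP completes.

2  (C1, I1 all integral)

β1 →Sf1  (Sf1: flow source, stroke at near end)
β3 →Sf2  (Sf2: flow source, stroke at near end)
β0 →J2  (J2 flow already set via bond 3)
β2 →I1  (I1 integral (f out))
β4 →J1  (J1: last free bond brings effort in)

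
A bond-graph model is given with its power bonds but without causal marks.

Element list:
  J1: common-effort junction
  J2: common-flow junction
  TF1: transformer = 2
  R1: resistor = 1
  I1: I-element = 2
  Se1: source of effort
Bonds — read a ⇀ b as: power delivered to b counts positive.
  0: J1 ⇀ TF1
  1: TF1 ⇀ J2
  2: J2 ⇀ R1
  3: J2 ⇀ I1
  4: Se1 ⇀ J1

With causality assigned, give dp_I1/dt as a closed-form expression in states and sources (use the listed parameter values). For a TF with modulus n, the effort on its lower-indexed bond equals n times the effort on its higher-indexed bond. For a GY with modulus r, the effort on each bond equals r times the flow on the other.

b4 |J1  (Se1 (Se) sets effort on bond)
b0 |TF1  (J1 effort already set via bond 4)
b1 |J2  (TF1 one-in-one-out from 0)
b3 |I1  (I1: I, integral causality)
b2 |J2  (J2: bond 3 brought flow, rest push out)

dp_I1/dt = E_Se1/2 - p_I1/2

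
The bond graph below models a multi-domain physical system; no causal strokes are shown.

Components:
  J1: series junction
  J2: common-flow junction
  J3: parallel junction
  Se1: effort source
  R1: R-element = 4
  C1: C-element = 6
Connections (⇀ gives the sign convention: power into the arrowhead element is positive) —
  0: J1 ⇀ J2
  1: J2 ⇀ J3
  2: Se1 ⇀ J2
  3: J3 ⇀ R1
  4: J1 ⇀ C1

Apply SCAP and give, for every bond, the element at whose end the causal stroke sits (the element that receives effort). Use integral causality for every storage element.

bond 0 stroke→J2
bond 1 stroke→J3
bond 2 stroke→J2
bond 3 stroke→R1
bond 4 stroke→J1

#2 |J2  (Se1 fixes effort; stroke away)
#4 |J1  (C1: C, integral causality)
#0 |J2  (only one flow-in slot at J1)
#1 |J3  (only one flow-in slot at J2)
#3 |R1  (J3: bond 1 brought effort, rest push out)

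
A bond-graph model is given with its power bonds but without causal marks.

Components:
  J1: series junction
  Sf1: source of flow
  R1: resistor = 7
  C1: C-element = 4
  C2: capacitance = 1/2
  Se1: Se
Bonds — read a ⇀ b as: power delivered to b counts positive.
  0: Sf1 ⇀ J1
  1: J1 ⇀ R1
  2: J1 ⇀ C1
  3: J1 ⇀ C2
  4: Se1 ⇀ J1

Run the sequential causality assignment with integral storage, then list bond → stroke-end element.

#0 stroke at Sf1
#1 stroke at J1
#2 stroke at J1
#3 stroke at J1
#4 stroke at J1

b0 →Sf1  (source Sf1 imposes f)
b4 →J1  (source Se1 imposes e)
b1 →J1  (1-jn J1 has f-setter on 0)
b2 →J1  (common-f at J1 fixed by 0)
b3 →J1  (1-jn J1 has f-setter on 0)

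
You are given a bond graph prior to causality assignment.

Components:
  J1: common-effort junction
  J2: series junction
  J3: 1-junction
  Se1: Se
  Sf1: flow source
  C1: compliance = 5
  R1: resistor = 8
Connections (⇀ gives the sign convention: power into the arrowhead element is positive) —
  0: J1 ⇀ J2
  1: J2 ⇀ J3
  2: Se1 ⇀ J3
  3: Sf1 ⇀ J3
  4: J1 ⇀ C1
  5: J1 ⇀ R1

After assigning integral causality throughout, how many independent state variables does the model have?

β2 stroke→J3  (Se1: effort source, stroke at far end)
β3 stroke→Sf1  (Sf1: flow source, stroke at near end)
β1 stroke→J3  (J3: bond 3 brought flow, rest push out)
β0 stroke→J2  (1-jn J2 has f-setter on 1)
β4 stroke→J1  (C1: C, integral causality)
β5 stroke→R1  (J1 effort already set via bond 4)

1  (C1 all integral)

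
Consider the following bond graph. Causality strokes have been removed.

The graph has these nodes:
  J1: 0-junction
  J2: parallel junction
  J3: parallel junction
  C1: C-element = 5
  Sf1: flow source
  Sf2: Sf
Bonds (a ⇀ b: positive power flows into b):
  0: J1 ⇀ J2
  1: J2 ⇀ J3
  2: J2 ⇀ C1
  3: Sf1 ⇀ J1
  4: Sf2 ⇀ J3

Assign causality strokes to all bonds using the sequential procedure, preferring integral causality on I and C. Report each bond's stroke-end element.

β0 →J1
β1 →J3
β2 →J2
β3 →Sf1
β4 →Sf2

bond 3 stroke→Sf1  (Sf1: flow source, stroke at near end)
bond 4 stroke→Sf2  (Sf2 (Sf) sets flow on bond)
bond 0 stroke→J1  (J1 needs exactly one e-in)
bond 1 stroke→J3  (only one effort-in slot at J3)
bond 2 stroke→J2  (only one effort-in slot at J2)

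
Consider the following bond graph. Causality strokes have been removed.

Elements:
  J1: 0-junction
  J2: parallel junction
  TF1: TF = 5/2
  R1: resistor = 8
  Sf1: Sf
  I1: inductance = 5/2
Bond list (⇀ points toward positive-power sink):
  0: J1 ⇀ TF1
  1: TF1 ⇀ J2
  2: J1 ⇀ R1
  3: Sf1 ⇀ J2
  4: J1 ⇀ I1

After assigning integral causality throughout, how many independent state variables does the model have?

1  (I1 all integral)

β3 stroke at Sf1  (Sf1 fixes flow; stroke at Sf1)
β1 stroke at J2  (J2 needs exactly one e-in)
β0 stroke at TF1  (TF TF1: opposite of bond 1)
β4 stroke at I1  (I1: I, integral causality)
β2 stroke at J1  (only one effort-in slot at J1)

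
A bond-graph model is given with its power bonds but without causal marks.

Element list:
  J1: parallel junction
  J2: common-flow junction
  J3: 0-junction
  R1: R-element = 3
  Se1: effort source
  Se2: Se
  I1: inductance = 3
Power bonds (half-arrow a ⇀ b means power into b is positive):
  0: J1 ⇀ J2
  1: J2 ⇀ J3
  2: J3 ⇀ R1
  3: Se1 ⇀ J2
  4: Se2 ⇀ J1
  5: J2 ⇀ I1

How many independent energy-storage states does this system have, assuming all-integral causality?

b3 stroke at J2  (Se1 fixes effort; stroke away)
b4 stroke at J1  (Se2 fixes effort; stroke away)
b0 stroke at J2  (0-jn J1 has e-setter on 4)
b5 stroke at I1  (I1: I, integral causality)
b1 stroke at J2  (1-jn J2 has f-setter on 5)
b2 stroke at J3  (J3 needs exactly one e-in)

1  (I1 all integral)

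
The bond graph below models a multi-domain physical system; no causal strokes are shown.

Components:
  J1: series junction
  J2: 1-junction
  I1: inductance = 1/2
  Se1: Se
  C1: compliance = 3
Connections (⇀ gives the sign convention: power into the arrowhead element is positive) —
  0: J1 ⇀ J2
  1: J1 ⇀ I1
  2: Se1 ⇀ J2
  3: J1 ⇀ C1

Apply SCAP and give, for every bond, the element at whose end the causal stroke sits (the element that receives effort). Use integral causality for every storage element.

β2 stroke→J2  (Se1 (Se) sets effort on bond)
β0 stroke→J1  (J2 needs exactly one f-in)
β1 stroke→I1  (prefer integral on I1)
β3 stroke→J1  (J1 flow already set via bond 1)

#0 stroke→J1
#1 stroke→I1
#2 stroke→J2
#3 stroke→J1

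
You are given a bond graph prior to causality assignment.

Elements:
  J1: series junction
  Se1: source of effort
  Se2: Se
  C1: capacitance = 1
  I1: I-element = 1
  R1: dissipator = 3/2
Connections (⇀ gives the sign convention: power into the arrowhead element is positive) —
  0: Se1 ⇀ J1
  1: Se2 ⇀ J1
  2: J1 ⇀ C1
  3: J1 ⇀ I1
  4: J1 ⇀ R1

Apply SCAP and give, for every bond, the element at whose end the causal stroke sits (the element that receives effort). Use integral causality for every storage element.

β0 |J1  (Se1: effort source, stroke at far end)
β1 |J1  (Se2 (Se) sets effort on bond)
β2 |J1  (C1 integral (e out))
β3 |I1  (I1 integral (f out))
β4 |J1  (J1: bond 3 brought flow, rest push out)

bond 0 |J1
bond 1 |J1
bond 2 |J1
bond 3 |I1
bond 4 |J1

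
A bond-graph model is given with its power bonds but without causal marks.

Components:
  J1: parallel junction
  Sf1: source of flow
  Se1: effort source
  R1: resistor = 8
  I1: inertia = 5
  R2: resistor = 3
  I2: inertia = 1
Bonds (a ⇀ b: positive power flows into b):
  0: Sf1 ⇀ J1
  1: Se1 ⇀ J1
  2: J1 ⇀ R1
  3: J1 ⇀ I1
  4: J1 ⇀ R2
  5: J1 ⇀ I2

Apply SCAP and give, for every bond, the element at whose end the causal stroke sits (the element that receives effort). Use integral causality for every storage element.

b0 →Sf1  (source Sf1 imposes f)
b1 →J1  (source Se1 imposes e)
b2 →R1  (0-jn J1 has e-setter on 1)
b3 →I1  (common-e at J1 fixed by 1)
b4 →R2  (J1: bond 1 brought effort, rest push out)
b5 →I2  (J1 effort already set via bond 1)

bond 0 |Sf1
bond 1 |J1
bond 2 |R1
bond 3 |I1
bond 4 |R2
bond 5 |I2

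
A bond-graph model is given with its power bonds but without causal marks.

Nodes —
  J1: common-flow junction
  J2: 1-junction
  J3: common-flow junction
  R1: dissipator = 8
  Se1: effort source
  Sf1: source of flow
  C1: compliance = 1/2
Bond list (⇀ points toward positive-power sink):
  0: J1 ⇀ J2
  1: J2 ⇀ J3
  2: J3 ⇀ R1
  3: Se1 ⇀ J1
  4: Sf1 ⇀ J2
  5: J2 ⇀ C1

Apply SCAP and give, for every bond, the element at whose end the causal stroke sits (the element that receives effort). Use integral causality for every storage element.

β3 |J1  (source Se1 imposes e)
β4 |Sf1  (Sf1 (Sf) sets flow on bond)
β0 |J2  (J1 needs exactly one f-in)
β1 |J2  (J2 flow already set via bond 4)
β5 |J2  (common-f at J2 fixed by 4)
β2 |J3  (1-jn J3 has f-setter on 1)

#0 stroke→J2
#1 stroke→J2
#2 stroke→J3
#3 stroke→J1
#4 stroke→Sf1
#5 stroke→J2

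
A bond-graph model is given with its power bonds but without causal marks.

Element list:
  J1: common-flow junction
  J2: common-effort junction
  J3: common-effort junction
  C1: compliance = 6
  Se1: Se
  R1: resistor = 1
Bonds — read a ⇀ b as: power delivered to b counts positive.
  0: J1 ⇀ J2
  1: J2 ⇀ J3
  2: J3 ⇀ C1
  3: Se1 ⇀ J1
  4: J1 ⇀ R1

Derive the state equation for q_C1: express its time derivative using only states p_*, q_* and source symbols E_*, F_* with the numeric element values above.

bond 3 |J1  (source Se1 imposes e)
bond 2 |J3  (C1 outputs effort q/C1)
bond 1 |J2  (J3: bond 2 brought effort, rest push out)
bond 0 |J1  (J2 effort already set via bond 1)
bond 4 |R1  (J1 needs exactly one f-in)

dq_C1/dt = E_Se1 - q_C1/6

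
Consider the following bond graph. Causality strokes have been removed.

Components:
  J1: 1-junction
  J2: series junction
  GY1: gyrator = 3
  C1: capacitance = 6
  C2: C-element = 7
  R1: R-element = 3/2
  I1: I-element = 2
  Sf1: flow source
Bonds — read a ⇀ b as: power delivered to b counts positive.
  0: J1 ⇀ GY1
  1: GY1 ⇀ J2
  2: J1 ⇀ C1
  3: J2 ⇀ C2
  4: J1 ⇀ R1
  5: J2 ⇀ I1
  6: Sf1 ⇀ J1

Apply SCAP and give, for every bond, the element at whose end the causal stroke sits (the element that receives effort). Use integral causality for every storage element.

b6 stroke→Sf1  (Sf1: flow source, stroke at near end)
b0 stroke→J1  (1-jn J1 has f-setter on 6)
b2 stroke→J1  (common-f at J1 fixed by 6)
b4 stroke→J1  (J1: bond 6 brought flow, rest push out)
b1 stroke→J2  (GY GY1: same side as bond 0)
b3 stroke→J2  (prefer integral on C2)
b5 stroke→I1  (only one flow-in slot at J2)

bond 0 stroke→J1
bond 1 stroke→J2
bond 2 stroke→J1
bond 3 stroke→J2
bond 4 stroke→J1
bond 5 stroke→I1
bond 6 stroke→Sf1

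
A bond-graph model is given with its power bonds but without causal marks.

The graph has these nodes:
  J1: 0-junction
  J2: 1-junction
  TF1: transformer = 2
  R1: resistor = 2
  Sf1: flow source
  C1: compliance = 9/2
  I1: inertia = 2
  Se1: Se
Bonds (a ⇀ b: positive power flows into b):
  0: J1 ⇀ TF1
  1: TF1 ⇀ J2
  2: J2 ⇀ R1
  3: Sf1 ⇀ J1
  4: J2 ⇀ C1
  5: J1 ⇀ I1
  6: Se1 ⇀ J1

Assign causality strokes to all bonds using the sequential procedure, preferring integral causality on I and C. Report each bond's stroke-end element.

bond 0 |TF1
bond 1 |J2
bond 2 |R1
bond 3 |Sf1
bond 4 |J2
bond 5 |I1
bond 6 |J1

b3 stroke at Sf1  (Sf1 (Sf) sets flow on bond)
b6 stroke at J1  (source Se1 imposes e)
b0 stroke at TF1  (J1: bond 6 brought effort, rest push out)
b5 stroke at I1  (common-e at J1 fixed by 6)
b1 stroke at J2  (TF1: transformer flips bond 0)
b4 stroke at J2  (C1 integral (e out))
b2 stroke at R1  (J2: last free bond brings flow in)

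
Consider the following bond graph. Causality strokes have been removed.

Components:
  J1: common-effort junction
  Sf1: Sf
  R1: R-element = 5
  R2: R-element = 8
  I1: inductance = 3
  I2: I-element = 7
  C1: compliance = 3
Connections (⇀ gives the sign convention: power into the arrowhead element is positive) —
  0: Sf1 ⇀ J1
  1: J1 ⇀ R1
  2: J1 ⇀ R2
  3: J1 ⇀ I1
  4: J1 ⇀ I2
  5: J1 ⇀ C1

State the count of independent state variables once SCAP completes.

3  (C1, I1, I2 all integral)

#0 stroke at Sf1  (Sf1 (Sf) sets flow on bond)
#3 stroke at I1  (I1 integral (f out))
#4 stroke at I2  (I2 integral (f out))
#5 stroke at J1  (C1 outputs effort q/C1)
#1 stroke at R1  (J1: bond 5 brought effort, rest push out)
#2 stroke at R2  (0-jn J1 has e-setter on 5)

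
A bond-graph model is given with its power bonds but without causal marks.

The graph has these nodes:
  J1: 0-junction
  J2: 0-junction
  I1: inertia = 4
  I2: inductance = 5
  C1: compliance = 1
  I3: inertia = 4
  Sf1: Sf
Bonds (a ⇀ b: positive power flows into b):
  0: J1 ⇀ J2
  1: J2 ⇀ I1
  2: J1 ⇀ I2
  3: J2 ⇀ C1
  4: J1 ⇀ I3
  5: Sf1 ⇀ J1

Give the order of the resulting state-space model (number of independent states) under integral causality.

bond 5 stroke→Sf1  (source Sf1 imposes f)
bond 1 stroke→I1  (I1 integral (f out))
bond 2 stroke→I2  (prefer integral on I2)
bond 3 stroke→J2  (prefer integral on C1)
bond 0 stroke→J1  (common-e at J2 fixed by 3)
bond 4 stroke→I3  (J1: bond 0 brought effort, rest push out)

4  (C1, I1, I2, I3 all integral)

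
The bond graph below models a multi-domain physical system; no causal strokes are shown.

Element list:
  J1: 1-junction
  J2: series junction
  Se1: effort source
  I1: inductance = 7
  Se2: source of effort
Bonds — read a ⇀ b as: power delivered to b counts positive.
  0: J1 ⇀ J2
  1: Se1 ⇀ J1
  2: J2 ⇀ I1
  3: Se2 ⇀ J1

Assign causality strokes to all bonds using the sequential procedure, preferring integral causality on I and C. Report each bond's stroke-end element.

#1 |J1  (Se1 (Se) sets effort on bond)
#3 |J1  (Se2: effort source, stroke at far end)
#0 |J2  (only one flow-in slot at J1)
#2 |I1  (J2 needs exactly one f-in)

#0 stroke→J2
#1 stroke→J1
#2 stroke→I1
#3 stroke→J1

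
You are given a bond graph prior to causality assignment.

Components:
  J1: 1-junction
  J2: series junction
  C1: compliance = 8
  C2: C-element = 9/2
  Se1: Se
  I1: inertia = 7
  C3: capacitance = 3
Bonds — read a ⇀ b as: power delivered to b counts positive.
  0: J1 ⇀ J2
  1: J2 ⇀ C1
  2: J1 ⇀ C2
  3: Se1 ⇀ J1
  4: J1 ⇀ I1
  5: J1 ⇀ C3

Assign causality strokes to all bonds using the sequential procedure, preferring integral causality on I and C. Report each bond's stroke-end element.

#0 stroke→J1
#1 stroke→J2
#2 stroke→J1
#3 stroke→J1
#4 stroke→I1
#5 stroke→J1

b3 →J1  (Se1 (Se) sets effort on bond)
b1 →J2  (prefer integral on C1)
b0 →J1  (closing 1-jn rule on J2)
b2 →J1  (prefer integral on C2)
b4 →I1  (I1 integral (f out))
b5 →J1  (J1 flow already set via bond 4)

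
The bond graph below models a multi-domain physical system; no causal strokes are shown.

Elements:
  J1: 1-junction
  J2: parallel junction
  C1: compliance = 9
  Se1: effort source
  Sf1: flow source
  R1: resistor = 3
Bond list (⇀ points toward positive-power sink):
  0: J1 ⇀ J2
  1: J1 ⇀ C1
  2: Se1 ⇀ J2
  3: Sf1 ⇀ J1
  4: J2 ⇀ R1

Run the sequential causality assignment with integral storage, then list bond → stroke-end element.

β0 stroke→J1
β1 stroke→J1
β2 stroke→J2
β3 stroke→Sf1
β4 stroke→R1

β2 stroke at J2  (source Se1 imposes e)
β3 stroke at Sf1  (source Sf1 imposes f)
β0 stroke at J1  (J1: bond 3 brought flow, rest push out)
β1 stroke at J1  (J1 flow already set via bond 3)
β4 stroke at R1  (0-jn J2 has e-setter on 2)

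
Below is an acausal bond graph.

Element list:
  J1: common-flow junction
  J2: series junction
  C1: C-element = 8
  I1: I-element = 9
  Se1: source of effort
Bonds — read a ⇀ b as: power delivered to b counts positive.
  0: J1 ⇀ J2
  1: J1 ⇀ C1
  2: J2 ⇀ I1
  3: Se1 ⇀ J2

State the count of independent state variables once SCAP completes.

2  (C1, I1 all integral)

#3 stroke at J2  (Se1 (Se) sets effort on bond)
#1 stroke at J1  (C1 outputs effort q/C1)
#0 stroke at J2  (closing 1-jn rule on J1)
#2 stroke at I1  (only one flow-in slot at J2)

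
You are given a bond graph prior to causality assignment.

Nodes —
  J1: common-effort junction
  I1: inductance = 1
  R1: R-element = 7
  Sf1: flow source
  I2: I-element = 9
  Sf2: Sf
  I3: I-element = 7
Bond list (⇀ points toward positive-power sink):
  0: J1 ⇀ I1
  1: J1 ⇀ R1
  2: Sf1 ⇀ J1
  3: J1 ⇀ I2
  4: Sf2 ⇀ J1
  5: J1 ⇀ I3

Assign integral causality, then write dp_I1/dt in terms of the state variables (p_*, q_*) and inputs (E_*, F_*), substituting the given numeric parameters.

β2 stroke→Sf1  (Sf1 (Sf) sets flow on bond)
β4 stroke→Sf2  (Sf2: flow source, stroke at near end)
β0 stroke→I1  (I1 outputs flow p/I1)
β3 stroke→I2  (prefer integral on I2)
β5 stroke→I3  (I3: I, integral causality)
β1 stroke→J1  (only one effort-in slot at J1)

dp_I1/dt = 7*F_Sf1 + 7*F_Sf2 - 7*p_I1 - 7*p_I2/9 - p_I3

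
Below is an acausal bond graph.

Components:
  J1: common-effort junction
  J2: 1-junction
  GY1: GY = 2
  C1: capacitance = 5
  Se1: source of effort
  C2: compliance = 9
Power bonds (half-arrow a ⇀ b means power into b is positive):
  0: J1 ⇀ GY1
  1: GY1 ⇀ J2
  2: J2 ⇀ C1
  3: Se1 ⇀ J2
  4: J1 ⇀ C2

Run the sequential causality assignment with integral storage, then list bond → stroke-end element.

bond 3 stroke at J2  (source Se1 imposes e)
bond 2 stroke at J2  (C1 integral (e out))
bond 1 stroke at GY1  (only one flow-in slot at J2)
bond 0 stroke at GY1  (GY GY1: same side as bond 1)
bond 4 stroke at J1  (J1 needs exactly one e-in)

#0 |GY1
#1 |GY1
#2 |J2
#3 |J2
#4 |J1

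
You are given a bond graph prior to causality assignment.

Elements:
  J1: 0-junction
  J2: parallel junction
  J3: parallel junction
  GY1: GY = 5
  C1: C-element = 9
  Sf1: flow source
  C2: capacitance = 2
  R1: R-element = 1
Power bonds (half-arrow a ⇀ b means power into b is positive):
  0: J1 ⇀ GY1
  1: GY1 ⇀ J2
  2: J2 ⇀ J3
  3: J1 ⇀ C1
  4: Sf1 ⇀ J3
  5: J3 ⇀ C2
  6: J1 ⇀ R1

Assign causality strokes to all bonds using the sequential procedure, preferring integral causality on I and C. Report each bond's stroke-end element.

b4 |Sf1  (source Sf1 imposes f)
b3 |J1  (C1: C, integral causality)
b0 |GY1  (J1 effort already set via bond 3)
b6 |R1  (0-jn J1 has e-setter on 3)
b1 |GY1  (GY1 both-in/both-out from 0)
b2 |J2  (only one effort-in slot at J2)
b5 |J3  (only one effort-in slot at J3)

β0 stroke at GY1
β1 stroke at GY1
β2 stroke at J2
β3 stroke at J1
β4 stroke at Sf1
β5 stroke at J3
β6 stroke at R1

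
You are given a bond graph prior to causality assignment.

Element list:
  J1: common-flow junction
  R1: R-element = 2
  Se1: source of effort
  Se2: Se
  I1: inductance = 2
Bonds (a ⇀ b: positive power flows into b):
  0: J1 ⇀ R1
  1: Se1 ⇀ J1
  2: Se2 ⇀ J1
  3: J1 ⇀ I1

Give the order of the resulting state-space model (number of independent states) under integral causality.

b1 stroke→J1  (source Se1 imposes e)
b2 stroke→J1  (Se2 (Se) sets effort on bond)
b3 stroke→I1  (I1 outputs flow p/I1)
b0 stroke→J1  (J1 flow already set via bond 3)

1  (I1 all integral)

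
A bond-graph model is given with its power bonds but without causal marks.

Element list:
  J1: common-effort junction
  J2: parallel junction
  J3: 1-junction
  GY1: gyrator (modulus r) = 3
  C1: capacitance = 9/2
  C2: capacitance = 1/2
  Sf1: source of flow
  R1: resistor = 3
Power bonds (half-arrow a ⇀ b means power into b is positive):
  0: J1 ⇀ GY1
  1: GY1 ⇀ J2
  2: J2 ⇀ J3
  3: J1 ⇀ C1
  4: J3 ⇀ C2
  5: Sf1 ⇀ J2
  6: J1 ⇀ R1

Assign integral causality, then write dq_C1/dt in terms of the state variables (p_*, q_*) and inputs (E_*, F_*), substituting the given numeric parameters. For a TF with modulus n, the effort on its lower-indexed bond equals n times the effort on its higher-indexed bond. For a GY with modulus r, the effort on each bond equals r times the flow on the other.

dq_C1/dt = -2*q_C1/27 - 2*q_C2/3

β5 stroke at Sf1  (Sf1: flow source, stroke at near end)
β3 stroke at J1  (C1 integral (e out))
β0 stroke at GY1  (J1 effort already set via bond 3)
β6 stroke at R1  (0-jn J1 has e-setter on 3)
β1 stroke at GY1  (GY1: gyrator matches bond 0)
β2 stroke at J2  (closing 0-jn rule on J2)
β4 stroke at J3  (1-jn J3 has f-setter on 2)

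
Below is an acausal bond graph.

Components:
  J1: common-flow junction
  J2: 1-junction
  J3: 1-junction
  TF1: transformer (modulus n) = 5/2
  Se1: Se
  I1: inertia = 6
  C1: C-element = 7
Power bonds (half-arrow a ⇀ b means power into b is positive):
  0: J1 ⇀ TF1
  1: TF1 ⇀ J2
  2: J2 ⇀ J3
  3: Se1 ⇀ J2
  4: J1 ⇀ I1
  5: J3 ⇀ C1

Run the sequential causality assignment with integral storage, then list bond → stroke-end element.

b0 |J1
b1 |TF1
b2 |J2
b3 |J2
b4 |I1
b5 |J3

bond 3 →J2  (Se1 fixes effort; stroke away)
bond 4 →I1  (I1: I, integral causality)
bond 0 →J1  (J1: bond 4 brought flow, rest push out)
bond 1 →TF1  (TF1 one-in-one-out from 0)
bond 2 →J2  (1-jn J2 has f-setter on 1)
bond 5 →J3  (J3 flow already set via bond 2)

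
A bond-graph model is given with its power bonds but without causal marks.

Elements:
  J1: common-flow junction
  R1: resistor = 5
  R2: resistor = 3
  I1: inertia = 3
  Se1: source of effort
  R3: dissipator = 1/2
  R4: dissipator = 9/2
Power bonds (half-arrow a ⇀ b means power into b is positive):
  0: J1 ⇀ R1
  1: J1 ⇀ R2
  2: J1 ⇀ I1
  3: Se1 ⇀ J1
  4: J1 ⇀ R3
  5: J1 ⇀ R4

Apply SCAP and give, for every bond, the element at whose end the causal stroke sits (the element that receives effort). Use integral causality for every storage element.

β0 |J1
β1 |J1
β2 |I1
β3 |J1
β4 |J1
β5 |J1

bond 3 |J1  (Se1: effort source, stroke at far end)
bond 2 |I1  (I1 integral (f out))
bond 0 |J1  (J1: bond 2 brought flow, rest push out)
bond 1 |J1  (1-jn J1 has f-setter on 2)
bond 4 |J1  (common-f at J1 fixed by 2)
bond 5 |J1  (J1: bond 2 brought flow, rest push out)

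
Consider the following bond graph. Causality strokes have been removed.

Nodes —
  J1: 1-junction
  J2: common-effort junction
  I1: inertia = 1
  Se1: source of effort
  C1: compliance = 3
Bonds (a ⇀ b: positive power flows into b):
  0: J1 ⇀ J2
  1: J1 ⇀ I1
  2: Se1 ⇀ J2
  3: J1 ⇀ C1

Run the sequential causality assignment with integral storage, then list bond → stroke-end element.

#0 stroke→J1
#1 stroke→I1
#2 stroke→J2
#3 stroke→J1

β2 stroke at J2  (source Se1 imposes e)
β0 stroke at J1  (0-jn J2 has e-setter on 2)
β1 stroke at I1  (I1: I, integral causality)
β3 stroke at J1  (common-f at J1 fixed by 1)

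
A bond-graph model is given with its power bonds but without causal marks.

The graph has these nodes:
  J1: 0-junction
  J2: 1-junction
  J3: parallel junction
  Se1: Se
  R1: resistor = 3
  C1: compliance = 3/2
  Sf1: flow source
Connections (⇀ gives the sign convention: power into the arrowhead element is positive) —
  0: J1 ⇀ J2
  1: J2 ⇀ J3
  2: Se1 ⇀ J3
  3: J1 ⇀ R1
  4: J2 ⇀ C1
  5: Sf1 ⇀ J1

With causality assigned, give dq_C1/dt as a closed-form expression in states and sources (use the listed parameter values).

#2 |J3  (Se1 fixes effort; stroke away)
#5 |Sf1  (source Sf1 imposes f)
#1 |J2  (0-jn J3 has e-setter on 2)
#4 |J2  (C1: C, integral causality)
#0 |J1  (J2: last free bond brings flow in)
#3 |R1  (common-e at J1 fixed by 0)

dq_C1/dt = -E_Se1/3 + F_Sf1 - 2*q_C1/9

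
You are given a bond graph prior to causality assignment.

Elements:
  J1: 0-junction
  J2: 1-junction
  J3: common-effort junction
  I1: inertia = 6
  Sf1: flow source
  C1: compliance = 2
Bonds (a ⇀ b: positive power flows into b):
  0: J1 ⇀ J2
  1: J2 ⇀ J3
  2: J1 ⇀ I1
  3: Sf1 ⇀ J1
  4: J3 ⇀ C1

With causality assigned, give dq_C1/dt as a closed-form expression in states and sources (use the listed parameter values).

dq_C1/dt = F_Sf1 - p_I1/6

b3 stroke→Sf1  (source Sf1 imposes f)
b2 stroke→I1  (I1: I, integral causality)
b0 stroke→J1  (closing 0-jn rule on J1)
b1 stroke→J2  (common-f at J2 fixed by 0)
b4 stroke→J3  (J3: last free bond brings effort in)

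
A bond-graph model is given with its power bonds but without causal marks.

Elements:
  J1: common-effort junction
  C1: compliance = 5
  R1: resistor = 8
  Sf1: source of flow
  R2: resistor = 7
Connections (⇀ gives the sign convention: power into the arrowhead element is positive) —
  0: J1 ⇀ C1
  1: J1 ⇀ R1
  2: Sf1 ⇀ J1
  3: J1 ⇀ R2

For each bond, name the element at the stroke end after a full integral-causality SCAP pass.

b0 stroke→J1
b1 stroke→R1
b2 stroke→Sf1
b3 stroke→R2

bond 2 stroke→Sf1  (Sf1 (Sf) sets flow on bond)
bond 0 stroke→J1  (C1 outputs effort q/C1)
bond 1 stroke→R1  (0-jn J1 has e-setter on 0)
bond 3 stroke→R2  (common-e at J1 fixed by 0)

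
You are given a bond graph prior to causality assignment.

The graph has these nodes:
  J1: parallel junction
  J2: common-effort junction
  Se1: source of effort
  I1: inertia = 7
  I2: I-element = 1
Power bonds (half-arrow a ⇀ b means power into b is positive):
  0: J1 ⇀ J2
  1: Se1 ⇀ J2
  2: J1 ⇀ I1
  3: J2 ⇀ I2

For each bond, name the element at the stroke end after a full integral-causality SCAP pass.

#1 |J2  (source Se1 imposes e)
#0 |J1  (0-jn J2 has e-setter on 1)
#3 |I2  (J2: bond 1 brought effort, rest push out)
#2 |I1  (J1 effort already set via bond 0)

#0 stroke at J1
#1 stroke at J2
#2 stroke at I1
#3 stroke at I2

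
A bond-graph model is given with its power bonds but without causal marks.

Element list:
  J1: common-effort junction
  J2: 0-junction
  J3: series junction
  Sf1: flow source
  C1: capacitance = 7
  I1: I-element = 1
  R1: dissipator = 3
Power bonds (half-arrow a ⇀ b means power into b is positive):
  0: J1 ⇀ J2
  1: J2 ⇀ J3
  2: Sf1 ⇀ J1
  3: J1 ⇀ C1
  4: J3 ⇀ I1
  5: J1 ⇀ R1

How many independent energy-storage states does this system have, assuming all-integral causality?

2  (C1, I1 all integral)

β2 stroke→Sf1  (source Sf1 imposes f)
β3 stroke→J1  (prefer integral on C1)
β0 stroke→J2  (J1: bond 3 brought effort, rest push out)
β5 stroke→R1  (J1: bond 3 brought effort, rest push out)
β1 stroke→J3  (0-jn J2 has e-setter on 0)
β4 stroke→I1  (closing 1-jn rule on J3)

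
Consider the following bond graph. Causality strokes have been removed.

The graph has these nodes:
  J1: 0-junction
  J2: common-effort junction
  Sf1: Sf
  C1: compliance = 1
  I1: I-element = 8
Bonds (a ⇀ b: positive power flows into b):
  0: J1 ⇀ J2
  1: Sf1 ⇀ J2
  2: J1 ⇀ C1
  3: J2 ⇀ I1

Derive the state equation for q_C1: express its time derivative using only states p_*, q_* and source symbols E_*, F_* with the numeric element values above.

bond 1 stroke at Sf1  (source Sf1 imposes f)
bond 2 stroke at J1  (C1 integral (e out))
bond 0 stroke at J2  (J1 effort already set via bond 2)
bond 3 stroke at I1  (J2 effort already set via bond 0)

dq_C1/dt = F_Sf1 - p_I1/8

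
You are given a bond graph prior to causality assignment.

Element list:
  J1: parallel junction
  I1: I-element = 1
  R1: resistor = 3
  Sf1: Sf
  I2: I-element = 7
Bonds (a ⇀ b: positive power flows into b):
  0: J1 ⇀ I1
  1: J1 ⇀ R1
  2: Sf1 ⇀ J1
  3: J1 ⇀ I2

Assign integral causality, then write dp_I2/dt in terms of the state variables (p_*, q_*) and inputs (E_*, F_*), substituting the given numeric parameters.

dp_I2/dt = 3*F_Sf1 - 3*p_I1 - 3*p_I2/7

β2 →Sf1  (Sf1 fixes flow; stroke at Sf1)
β0 →I1  (prefer integral on I1)
β3 →I2  (I2 outputs flow p/I2)
β1 →J1  (J1: last free bond brings effort in)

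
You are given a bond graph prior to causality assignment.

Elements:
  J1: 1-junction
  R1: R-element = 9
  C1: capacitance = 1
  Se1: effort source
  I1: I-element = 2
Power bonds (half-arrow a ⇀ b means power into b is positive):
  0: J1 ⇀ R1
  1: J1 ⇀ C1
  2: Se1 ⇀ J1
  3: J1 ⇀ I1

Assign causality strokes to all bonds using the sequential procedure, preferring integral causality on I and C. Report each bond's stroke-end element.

bond 2 stroke at J1  (Se1 (Se) sets effort on bond)
bond 1 stroke at J1  (C1 integral (e out))
bond 3 stroke at I1  (I1 outputs flow p/I1)
bond 0 stroke at J1  (J1: bond 3 brought flow, rest push out)

β0 stroke at J1
β1 stroke at J1
β2 stroke at J1
β3 stroke at I1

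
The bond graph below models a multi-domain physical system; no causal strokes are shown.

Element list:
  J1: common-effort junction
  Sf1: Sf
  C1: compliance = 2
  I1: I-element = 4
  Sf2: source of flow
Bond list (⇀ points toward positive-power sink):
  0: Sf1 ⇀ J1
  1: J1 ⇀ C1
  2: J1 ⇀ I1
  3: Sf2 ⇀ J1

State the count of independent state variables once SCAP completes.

2  (C1, I1 all integral)

#0 stroke→Sf1  (Sf1 fixes flow; stroke at Sf1)
#3 stroke→Sf2  (Sf2: flow source, stroke at near end)
#1 stroke→J1  (prefer integral on C1)
#2 stroke→I1  (J1: bond 1 brought effort, rest push out)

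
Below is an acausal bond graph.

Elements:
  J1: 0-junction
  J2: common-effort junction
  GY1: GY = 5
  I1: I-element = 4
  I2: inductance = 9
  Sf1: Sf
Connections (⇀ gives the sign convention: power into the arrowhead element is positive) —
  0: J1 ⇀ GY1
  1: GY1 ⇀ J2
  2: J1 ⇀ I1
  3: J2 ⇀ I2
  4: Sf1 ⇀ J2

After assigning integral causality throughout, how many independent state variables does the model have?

bond 4 →Sf1  (source Sf1 imposes f)
bond 2 →I1  (I1 integral (f out))
bond 0 →J1  (only one effort-in slot at J1)
bond 1 →J2  (GY1 both-in/both-out from 0)
bond 3 →I2  (J2: bond 1 brought effort, rest push out)

2  (I1, I2 all integral)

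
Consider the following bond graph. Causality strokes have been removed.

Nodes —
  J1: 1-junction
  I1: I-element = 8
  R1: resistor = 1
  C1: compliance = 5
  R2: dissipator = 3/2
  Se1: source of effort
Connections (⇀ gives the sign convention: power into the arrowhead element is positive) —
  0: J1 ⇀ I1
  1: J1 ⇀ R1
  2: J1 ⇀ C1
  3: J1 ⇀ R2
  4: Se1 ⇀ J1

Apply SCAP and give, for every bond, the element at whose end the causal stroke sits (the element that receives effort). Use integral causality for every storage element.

b0 |I1
b1 |J1
b2 |J1
b3 |J1
b4 |J1

b4 stroke at J1  (Se1 fixes effort; stroke away)
b0 stroke at I1  (I1 integral (f out))
b1 stroke at J1  (1-jn J1 has f-setter on 0)
b2 stroke at J1  (J1: bond 0 brought flow, rest push out)
b3 stroke at J1  (1-jn J1 has f-setter on 0)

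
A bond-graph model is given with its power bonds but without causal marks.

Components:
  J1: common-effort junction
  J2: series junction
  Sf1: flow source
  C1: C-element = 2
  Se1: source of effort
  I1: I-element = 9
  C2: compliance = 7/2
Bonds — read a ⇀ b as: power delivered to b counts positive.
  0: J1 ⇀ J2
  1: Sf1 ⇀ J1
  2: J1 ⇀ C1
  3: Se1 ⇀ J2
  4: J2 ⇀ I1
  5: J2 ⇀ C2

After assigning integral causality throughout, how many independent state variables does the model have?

#1 →Sf1  (Sf1: flow source, stroke at near end)
#3 →J2  (source Se1 imposes e)
#2 →J1  (prefer integral on C1)
#0 →J2  (0-jn J1 has e-setter on 2)
#4 →I1  (I1: I, integral causality)
#5 →J2  (1-jn J2 has f-setter on 4)

3  (C1, C2, I1 all integral)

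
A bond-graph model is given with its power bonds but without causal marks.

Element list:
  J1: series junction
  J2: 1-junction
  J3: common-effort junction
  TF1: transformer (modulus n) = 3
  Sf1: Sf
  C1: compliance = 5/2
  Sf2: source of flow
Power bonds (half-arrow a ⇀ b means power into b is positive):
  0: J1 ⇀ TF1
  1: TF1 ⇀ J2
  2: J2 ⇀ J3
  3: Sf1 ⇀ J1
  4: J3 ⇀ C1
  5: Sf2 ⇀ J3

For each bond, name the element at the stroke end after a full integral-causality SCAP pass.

b3 stroke→Sf1  (Sf1 (Sf) sets flow on bond)
b5 stroke→Sf2  (Sf2: flow source, stroke at near end)
b0 stroke→J1  (J1 flow already set via bond 3)
b1 stroke→TF1  (TF1 one-in-one-out from 0)
b2 stroke→J2  (common-f at J2 fixed by 1)
b4 stroke→J3  (closing 0-jn rule on J3)

b0 stroke at J1
b1 stroke at TF1
b2 stroke at J2
b3 stroke at Sf1
b4 stroke at J3
b5 stroke at Sf2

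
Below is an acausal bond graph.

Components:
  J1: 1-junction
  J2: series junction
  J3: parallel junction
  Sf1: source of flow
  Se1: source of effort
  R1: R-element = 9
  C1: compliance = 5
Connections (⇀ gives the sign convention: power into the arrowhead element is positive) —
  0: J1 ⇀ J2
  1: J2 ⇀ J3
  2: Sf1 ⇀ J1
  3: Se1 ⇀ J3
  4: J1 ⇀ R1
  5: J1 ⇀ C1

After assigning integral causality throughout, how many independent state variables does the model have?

β2 |Sf1  (Sf1 fixes flow; stroke at Sf1)
β3 |J3  (Se1 fixes effort; stroke away)
β0 |J1  (common-f at J1 fixed by 2)
β4 |J1  (J1 flow already set via bond 2)
β5 |J1  (1-jn J1 has f-setter on 2)
β1 |J2  (common-f at J2 fixed by 0)

1  (C1 all integral)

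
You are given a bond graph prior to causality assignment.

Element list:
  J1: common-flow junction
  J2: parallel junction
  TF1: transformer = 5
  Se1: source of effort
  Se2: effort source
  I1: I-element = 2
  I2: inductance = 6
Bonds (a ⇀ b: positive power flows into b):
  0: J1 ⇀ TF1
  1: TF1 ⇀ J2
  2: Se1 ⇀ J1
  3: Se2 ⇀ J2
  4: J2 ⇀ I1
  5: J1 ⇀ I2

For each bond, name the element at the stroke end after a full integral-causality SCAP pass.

β0 →J1
β1 →TF1
β2 →J1
β3 →J2
β4 →I1
β5 →I2

bond 2 →J1  (Se1 fixes effort; stroke away)
bond 3 →J2  (Se2 fixes effort; stroke away)
bond 1 →TF1  (J2: bond 3 brought effort, rest push out)
bond 4 →I1  (J2: bond 3 brought effort, rest push out)
bond 0 →J1  (TF TF1: opposite of bond 1)
bond 5 →I2  (J1 needs exactly one f-in)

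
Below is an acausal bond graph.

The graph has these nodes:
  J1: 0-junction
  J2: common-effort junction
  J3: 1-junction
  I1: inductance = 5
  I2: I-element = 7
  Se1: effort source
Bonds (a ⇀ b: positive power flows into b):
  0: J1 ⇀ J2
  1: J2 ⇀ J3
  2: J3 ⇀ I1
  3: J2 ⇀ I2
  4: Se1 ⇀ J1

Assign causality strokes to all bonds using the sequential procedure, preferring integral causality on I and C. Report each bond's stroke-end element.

#4 stroke→J1  (Se1 (Se) sets effort on bond)
#0 stroke→J2  (0-jn J1 has e-setter on 4)
#1 stroke→J3  (0-jn J2 has e-setter on 0)
#3 stroke→I2  (J2 effort already set via bond 0)
#2 stroke→I1  (only one flow-in slot at J3)

b0 →J2
b1 →J3
b2 →I1
b3 →I2
b4 →J1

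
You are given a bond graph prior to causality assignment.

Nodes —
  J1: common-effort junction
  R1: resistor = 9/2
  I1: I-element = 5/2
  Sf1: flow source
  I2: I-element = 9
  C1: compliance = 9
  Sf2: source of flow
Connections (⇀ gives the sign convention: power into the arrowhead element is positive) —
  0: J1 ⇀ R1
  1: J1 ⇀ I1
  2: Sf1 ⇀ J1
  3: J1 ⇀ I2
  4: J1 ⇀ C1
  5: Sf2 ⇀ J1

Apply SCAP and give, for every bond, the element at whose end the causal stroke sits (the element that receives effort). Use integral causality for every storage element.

bond 0 |R1
bond 1 |I1
bond 2 |Sf1
bond 3 |I2
bond 4 |J1
bond 5 |Sf2

β2 stroke→Sf1  (Sf1 fixes flow; stroke at Sf1)
β5 stroke→Sf2  (Sf2 (Sf) sets flow on bond)
β1 stroke→I1  (I1: I, integral causality)
β3 stroke→I2  (I2 integral (f out))
β4 stroke→J1  (C1: C, integral causality)
β0 stroke→R1  (J1 effort already set via bond 4)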